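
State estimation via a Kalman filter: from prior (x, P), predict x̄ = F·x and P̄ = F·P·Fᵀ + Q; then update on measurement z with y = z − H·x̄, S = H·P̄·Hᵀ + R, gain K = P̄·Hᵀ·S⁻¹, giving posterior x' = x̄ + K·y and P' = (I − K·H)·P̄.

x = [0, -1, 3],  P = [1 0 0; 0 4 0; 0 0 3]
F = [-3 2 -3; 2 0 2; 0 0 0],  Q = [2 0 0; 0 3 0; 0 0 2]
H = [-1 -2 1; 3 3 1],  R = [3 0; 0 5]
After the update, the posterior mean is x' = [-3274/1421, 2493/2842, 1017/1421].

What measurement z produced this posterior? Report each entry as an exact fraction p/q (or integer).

x̄ = F·x = [-11, 6, 0]
P̄ = F·P·Fᵀ + Q = [54 -24 0; -24 19 0; 0 0 2]
S = H·P̄·Hᵀ + R = [39 -58; -58 232]
K = P̄·Hᵀ·S⁻¹ = [33/49 1581/2842; -71/98 -1397/5684; 5/49 97/2842]
x' − x̄ = [12357/1421, -14559/2842, 1017/1421] = K·y
y = (KᵀK)⁻¹·Kᵀ·(x' − x̄) = [3, 12]
z = y + H·x̄ = [3, 12] + [-1, -15] = [2, -3]

z = [2, -3]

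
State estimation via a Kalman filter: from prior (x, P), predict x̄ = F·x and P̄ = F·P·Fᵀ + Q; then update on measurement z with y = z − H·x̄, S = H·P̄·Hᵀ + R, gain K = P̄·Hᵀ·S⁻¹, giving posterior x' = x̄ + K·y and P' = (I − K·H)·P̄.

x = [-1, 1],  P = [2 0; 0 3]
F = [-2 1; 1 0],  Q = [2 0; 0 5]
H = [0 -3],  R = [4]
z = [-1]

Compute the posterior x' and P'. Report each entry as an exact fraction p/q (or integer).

x' = [153/67, 17/67]
P' = [727/67 -16/67; -16/67 28/67]

x̄ = F·x = [3, -1]
P̄ = F·P·Fᵀ + Q = [13 -4; -4 7]
y = z − H·x̄ = [-4]
S = H·P̄·Hᵀ + R = [67]
K = P̄·Hᵀ·S⁻¹ = [12/67; -21/67]
x' = x̄ + K·y = [153/67, 17/67]
P' = (I − K·H)·P̄ = [727/67 -16/67; -16/67 28/67]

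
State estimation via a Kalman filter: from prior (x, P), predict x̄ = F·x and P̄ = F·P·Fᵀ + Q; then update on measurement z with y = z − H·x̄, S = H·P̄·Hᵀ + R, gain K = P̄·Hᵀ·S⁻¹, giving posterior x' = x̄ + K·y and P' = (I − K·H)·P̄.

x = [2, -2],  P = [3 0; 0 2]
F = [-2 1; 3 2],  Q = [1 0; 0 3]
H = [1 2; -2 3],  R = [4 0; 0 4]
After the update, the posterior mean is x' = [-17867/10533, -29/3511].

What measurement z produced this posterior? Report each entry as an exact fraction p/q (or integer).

z = [-1, 3]

x̄ = F·x = [-6, 2]
P̄ = F·P·Fᵀ + Q = [15 -14; -14 38]
S = H·P̄·Hᵀ + R = [115 212; 212 574]
K = P̄·Hᵀ·S⁻¹ = [3901/10533 -2762/10533; 914/3511 531/3511]
x' − x̄ = [45331/10533, -7051/3511] = K·y
y = (KᵀK)⁻¹·Kᵀ·(x' − x̄) = [1, -15]
z = y + H·x̄ = [1, -15] + [-2, 18] = [-1, 3]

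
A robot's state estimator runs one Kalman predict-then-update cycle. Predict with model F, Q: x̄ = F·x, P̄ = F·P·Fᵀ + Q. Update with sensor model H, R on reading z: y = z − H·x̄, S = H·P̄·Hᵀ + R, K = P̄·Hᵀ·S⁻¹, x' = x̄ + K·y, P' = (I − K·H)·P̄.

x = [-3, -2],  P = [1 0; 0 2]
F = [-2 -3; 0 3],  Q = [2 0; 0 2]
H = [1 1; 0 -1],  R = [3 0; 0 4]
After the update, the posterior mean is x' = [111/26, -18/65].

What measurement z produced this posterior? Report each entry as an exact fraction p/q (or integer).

z = [3, -1]

x̄ = F·x = [12, -6]
P̄ = F·P·Fᵀ + Q = [24 -18; -18 20]
S = H·P̄·Hᵀ + R = [11 -2; -2 24]
K = P̄·Hᵀ·S⁻¹ = [9/13 21/26; 2/65 -54/65]
x' − x̄ = [-201/26, 372/65] = K·y
y = (KᵀK)⁻¹·Kᵀ·(x' − x̄) = [-3, -7]
z = y + H·x̄ = [-3, -7] + [6, 6] = [3, -1]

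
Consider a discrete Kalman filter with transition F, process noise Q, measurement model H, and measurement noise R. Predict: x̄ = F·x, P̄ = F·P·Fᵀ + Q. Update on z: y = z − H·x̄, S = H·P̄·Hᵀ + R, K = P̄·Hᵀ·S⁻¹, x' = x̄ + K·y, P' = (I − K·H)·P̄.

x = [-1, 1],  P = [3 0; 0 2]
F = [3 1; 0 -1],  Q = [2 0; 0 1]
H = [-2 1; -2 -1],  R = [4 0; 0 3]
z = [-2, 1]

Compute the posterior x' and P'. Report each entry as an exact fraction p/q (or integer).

x̄ = F·x = [-2, -1]
P̄ = F·P·Fᵀ + Q = [31 -2; -2 3]
y = z − H·x̄ = [-5, -4]
S = H·P̄·Hᵀ + R = [139 121; 121 122]
K = P̄·Hᵀ·S⁻¹ = [-548/2317 -596/2317; 733/2317 -708/2317]
x' = x̄ + K·y = [70/331, -450/331]
P' = (I − K·H)·P̄ = [995/2317 -202/2317; -202/2317 2528/2317]

x' = [70/331, -450/331]
P' = [995/2317 -202/2317; -202/2317 2528/2317]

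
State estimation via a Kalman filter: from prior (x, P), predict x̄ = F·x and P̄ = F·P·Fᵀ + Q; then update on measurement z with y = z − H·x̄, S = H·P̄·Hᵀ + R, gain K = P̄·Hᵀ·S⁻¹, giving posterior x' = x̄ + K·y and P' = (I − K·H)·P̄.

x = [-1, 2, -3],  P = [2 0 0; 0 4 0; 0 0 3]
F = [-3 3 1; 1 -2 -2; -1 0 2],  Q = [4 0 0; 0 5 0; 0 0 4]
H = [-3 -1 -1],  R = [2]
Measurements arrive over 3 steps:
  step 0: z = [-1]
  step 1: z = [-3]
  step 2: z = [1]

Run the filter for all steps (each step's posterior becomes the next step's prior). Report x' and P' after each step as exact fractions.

step 0: x̄ = F·x = [6, 1, -5]
step 0: P̄ = F·P·Fᵀ + Q = [61 -36 12; -36 35 -14; 12 -14 18]
step 0: y = z − H·x̄ = [13]
step 0: S = H·P̄·Hᵀ + R = [432]
step 0: K = P̄·Hᵀ·S⁻¹ = [-53/144; 29/144; -5/54]
step 0: x' = x̄ + K·y = [175/144, 521/144, -335/54]
step 0: P' = (I − K·H)·P̄ = [119/48 -191/48 -49/18; -191/48 839/48 -107/18; -49/18 -107/18 386/27]
step 1: x̄ = F·x = [217/216, 2759/432, -5885/432]
step 1: P̄ = F·P·Fᵀ + Q = [27023/108 -32015/216 6773/216; -32015/216 49175/432 -23645/432; 6773/216 -23645/432 32207/432]
step 1: y = z − H·x̄ = [-65/9]
step 1: S = H·P̄·Hᵀ + R = [4895/3]
step 1: K = P̄·Hᵀ·S⁻¹ = [-5704/14685; 694/2937; -205/2937]
step 1: x' = x̄ + K·y = [268553/70488, 659767/140976, -1849405/140976]
step 1: P' = (I − K·H)·P̄ = [711707/176220 108641/70488 -907931/70488; 108641/70488 3203815/140976 -3922285/140976; -907931/70488 -3922285/140976 9389551/140976]
step 2: x̄ = F·x = [-740711/70488, 1458191/70488, -352993/11748]
step 2: P̄ = F·P·Fᵀ + Q = [34203083/176220 -23859131/176220 1877641/29370; -23859131/176220 33329687/176220 -6097357/29370; 1877641/29370 -6097357/29370 1595657/4895]
step 2: y = z − H·x̄ = [-702853/17622]
step 2: S = H·P̄·Hᵀ + R = [62556383/44055]
step 2: K = P̄·Hᵀ·S⁻¹ = [-22503991/62556383; 18707962/62556383; -13664262/62556383]
step 2: x' = x̄ + K·y = [1921664889/500451064, 4383539419/500451064, -5338549635/250225532]
step 2: P' = (I − K·H)·P̄ = [2585466263/250225532 4346255749/250225532 -5961311305/125112766; 4346255749/250225532 15549501679/250225532 -14368966311/125112766; -5961311305/125112766 -14368966311/125112766 16153778637/62556383]

step 0: x' = [175/144, 521/144, -335/54], P' = [119/48 -191/48 -49/18; -191/48 839/48 -107/18; -49/18 -107/18 386/27]
step 1: x' = [268553/70488, 659767/140976, -1849405/140976], P' = [711707/176220 108641/70488 -907931/70488; 108641/70488 3203815/140976 -3922285/140976; -907931/70488 -3922285/140976 9389551/140976]
step 2: x' = [1921664889/500451064, 4383539419/500451064, -5338549635/250225532], P' = [2585466263/250225532 4346255749/250225532 -5961311305/125112766; 4346255749/250225532 15549501679/250225532 -14368966311/125112766; -5961311305/125112766 -14368966311/125112766 16153778637/62556383]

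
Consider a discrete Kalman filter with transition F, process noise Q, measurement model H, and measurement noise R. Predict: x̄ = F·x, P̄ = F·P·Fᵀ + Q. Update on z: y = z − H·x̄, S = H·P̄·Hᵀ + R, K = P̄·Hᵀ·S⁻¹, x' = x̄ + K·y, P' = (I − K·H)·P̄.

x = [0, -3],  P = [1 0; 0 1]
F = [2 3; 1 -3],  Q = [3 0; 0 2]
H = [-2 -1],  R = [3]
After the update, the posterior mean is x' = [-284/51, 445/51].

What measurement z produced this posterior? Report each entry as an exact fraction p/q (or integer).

z = [2]

x̄ = F·x = [-9, 9]
P̄ = F·P·Fᵀ + Q = [16 -7; -7 12]
S = H·P̄·Hᵀ + R = [51]
K = P̄·Hᵀ·S⁻¹ = [-25/51; 2/51]
x' − x̄ = [175/51, -14/51] = K·y
y = (KᵀK)⁻¹·Kᵀ·(x' − x̄) = [-7]
z = y + H·x̄ = [-7] + [9] = [2]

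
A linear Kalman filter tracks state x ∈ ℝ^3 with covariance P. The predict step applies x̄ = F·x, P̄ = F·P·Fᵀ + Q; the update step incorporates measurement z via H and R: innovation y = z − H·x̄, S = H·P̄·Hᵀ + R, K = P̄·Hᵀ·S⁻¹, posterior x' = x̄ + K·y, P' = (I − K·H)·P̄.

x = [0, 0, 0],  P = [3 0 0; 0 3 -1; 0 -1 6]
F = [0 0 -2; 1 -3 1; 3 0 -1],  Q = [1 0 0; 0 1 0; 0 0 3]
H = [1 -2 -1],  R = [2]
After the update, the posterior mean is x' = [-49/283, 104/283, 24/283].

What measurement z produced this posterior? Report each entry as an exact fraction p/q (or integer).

z = [-1]

x̄ = F·x = [0, 0, 0]
P̄ = F·P·Fᵀ + Q = [25 -18 12; -18 43 0; 12 0 36]
S = H·P̄·Hᵀ + R = [283]
K = P̄·Hᵀ·S⁻¹ = [49/283; -104/283; -24/283]
x' − x̄ = [-49/283, 104/283, 24/283] = K·y
y = (KᵀK)⁻¹·Kᵀ·(x' − x̄) = [-1]
z = y + H·x̄ = [-1] + [0] = [-1]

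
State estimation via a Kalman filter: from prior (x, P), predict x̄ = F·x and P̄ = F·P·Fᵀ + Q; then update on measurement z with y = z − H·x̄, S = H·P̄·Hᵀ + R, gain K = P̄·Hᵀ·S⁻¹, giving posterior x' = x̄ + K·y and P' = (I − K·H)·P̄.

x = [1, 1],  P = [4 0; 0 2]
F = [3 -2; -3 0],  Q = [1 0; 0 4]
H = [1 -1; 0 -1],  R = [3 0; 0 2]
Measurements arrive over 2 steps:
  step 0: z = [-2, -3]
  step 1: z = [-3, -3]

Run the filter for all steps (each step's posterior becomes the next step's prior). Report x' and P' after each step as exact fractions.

step 0: x' = [-169/236, 114/59], P' = [1395/472 99/118; 99/118 78/59]
step 1: x' = [-635337/247376, 101985/61844], P' = [614981/247376 39767/61844; 39767/61844 19175/15461]

step 0: x̄ = F·x = [1, -3]
step 0: P̄ = F·P·Fᵀ + Q = [45 -36; -36 40]
step 0: y = z − H·x̄ = [-6, -6]
step 0: S = H·P̄·Hᵀ + R = [160 76; 76 42]
step 0: K = P̄·Hᵀ·S⁻¹ = [333/472 -99/236; -19/118 -39/59]
step 0: x' = x̄ + K·y = [-169/236, 114/59]
step 0: P' = (I − K·H)·P̄ = [1395/472 99/118; 99/118 78/59]
step 1: x̄ = F·x = [-1419/236, 507/236]
step 1: P̄ = F·P·Fᵀ + Q = [10771/472 -10179/472; -10179/472 14443/472]
step 1: y = z − H·x̄ = [609/118, -201/236]
step 1: S = H·P̄·Hᵀ + R = [11747/118 12311/236; 12311/236 15387/472]
step 1: K = P̄·Hᵀ·S⁻¹ = [151971/247376 -39767/123688; -12311/61844 -19175/30922]
step 1: x' = x̄ + K·y = [-635337/247376, 101985/61844]
step 1: P' = (I − K·H)·P̄ = [614981/247376 39767/61844; 39767/61844 19175/15461]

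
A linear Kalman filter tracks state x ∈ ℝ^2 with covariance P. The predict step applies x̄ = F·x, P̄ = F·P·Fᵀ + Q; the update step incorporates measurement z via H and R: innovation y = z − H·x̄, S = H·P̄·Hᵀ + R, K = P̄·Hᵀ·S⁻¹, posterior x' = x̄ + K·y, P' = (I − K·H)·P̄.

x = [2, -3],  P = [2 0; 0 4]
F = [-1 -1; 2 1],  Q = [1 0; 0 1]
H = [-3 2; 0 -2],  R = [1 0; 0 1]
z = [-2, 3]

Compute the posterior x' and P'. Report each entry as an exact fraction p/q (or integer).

x̄ = F·x = [1, 1]
P̄ = F·P·Fᵀ + Q = [7 -8; -8 13]
y = z − H·x̄ = [-1, 5]
S = H·P̄·Hᵀ + R = [212 -100; -100 53]
K = P̄·Hᵀ·S⁻¹ = [-361/1236 -77/309; 25/618 -128/309]
x' = x̄ + K·y = [19/412, -229/206]
P' = (I − K·H)·P̄ = [223/1236 77/618; 77/618 64/309]

x' = [19/412, -229/206]
P' = [223/1236 77/618; 77/618 64/309]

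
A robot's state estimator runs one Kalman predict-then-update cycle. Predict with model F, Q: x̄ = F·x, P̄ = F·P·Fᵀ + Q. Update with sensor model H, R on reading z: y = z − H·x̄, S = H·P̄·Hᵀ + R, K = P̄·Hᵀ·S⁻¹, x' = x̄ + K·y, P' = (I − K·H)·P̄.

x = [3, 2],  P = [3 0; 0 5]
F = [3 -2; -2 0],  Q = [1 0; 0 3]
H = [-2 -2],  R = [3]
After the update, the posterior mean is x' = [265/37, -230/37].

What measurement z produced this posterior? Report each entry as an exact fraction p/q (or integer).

z = [-2]

x̄ = F·x = [5, -6]
P̄ = F·P·Fᵀ + Q = [48 -18; -18 15]
S = H·P̄·Hᵀ + R = [111]
K = P̄·Hᵀ·S⁻¹ = [-20/37; 2/37]
x' − x̄ = [80/37, -8/37] = K·y
y = (KᵀK)⁻¹·Kᵀ·(x' − x̄) = [-4]
z = y + H·x̄ = [-4] + [2] = [-2]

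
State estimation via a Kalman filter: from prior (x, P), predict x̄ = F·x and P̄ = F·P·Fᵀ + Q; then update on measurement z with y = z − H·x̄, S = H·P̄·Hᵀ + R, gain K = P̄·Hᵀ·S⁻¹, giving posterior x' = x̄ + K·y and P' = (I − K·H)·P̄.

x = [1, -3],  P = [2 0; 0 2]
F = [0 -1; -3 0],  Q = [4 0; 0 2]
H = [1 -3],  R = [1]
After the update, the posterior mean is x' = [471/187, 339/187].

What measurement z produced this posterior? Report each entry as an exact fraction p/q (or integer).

x̄ = F·x = [3, -3]
P̄ = F·P·Fᵀ + Q = [6 0; 0 20]
S = H·P̄·Hᵀ + R = [187]
K = P̄·Hᵀ·S⁻¹ = [6/187; -60/187]
x' − x̄ = [-90/187, 900/187] = K·y
y = (KᵀK)⁻¹·Kᵀ·(x' − x̄) = [-15]
z = y + H·x̄ = [-15] + [12] = [-3]

z = [-3]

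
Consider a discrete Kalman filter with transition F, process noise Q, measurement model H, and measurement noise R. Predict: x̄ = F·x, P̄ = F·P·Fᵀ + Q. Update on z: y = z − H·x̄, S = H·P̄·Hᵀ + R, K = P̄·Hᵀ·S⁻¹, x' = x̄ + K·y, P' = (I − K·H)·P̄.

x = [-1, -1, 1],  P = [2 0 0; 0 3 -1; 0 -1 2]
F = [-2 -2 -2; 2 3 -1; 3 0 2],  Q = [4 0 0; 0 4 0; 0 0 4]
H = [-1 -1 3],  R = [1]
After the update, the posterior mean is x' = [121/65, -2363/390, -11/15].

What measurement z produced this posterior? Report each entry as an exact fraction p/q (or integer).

x̄ = F·x = [2, -6, -1]
P̄ = F·P·Fᵀ + Q = [24 -18 -16; -18 47 2; -16 2 30]
S = H·P̄·Hᵀ + R = [390]
K = P̄·Hᵀ·S⁻¹ = [-9/65; -23/390; 4/15]
x' − x̄ = [-9/65, -23/390, 4/15] = K·y
y = (KᵀK)⁻¹·Kᵀ·(x' − x̄) = [1]
z = y + H·x̄ = [1] + [1] = [2]

z = [2]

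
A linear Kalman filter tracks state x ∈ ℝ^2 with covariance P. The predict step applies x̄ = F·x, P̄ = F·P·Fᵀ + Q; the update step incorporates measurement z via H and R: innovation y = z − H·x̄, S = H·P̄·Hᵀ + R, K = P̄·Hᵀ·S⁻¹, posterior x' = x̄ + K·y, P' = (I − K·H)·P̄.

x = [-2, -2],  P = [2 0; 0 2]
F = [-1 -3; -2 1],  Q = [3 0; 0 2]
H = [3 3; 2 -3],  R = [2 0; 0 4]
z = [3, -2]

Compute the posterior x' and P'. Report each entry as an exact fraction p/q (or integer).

x' = [1397/5231, 4152/5231]
P' = [3718/15693 -1636/15693; -1636/15693 3016/15693]

x̄ = F·x = [8, 2]
P̄ = F·P·Fᵀ + Q = [23 -2; -2 12]
y = z − H·x̄ = [-27, -12]
S = H·P̄·Hᵀ + R = [281 36; 36 228]
K = P̄·Hᵀ·S⁻¹ = [1041/5231 3086/15693; 690/5231 -3080/15693]
x' = x̄ + K·y = [1397/5231, 4152/5231]
P' = (I − K·H)·P̄ = [3718/15693 -1636/15693; -1636/15693 3016/15693]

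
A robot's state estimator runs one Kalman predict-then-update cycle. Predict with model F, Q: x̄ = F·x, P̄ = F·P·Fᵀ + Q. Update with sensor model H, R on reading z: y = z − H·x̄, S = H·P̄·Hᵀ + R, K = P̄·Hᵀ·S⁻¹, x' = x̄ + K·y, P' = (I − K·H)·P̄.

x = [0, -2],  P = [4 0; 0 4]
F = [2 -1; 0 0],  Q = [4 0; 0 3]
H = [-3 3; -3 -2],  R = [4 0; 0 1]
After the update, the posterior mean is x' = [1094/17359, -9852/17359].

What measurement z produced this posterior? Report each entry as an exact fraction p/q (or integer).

z = [-2, 1]

x̄ = F·x = [2, 0]
P̄ = F·P·Fᵀ + Q = [24 0; 0 3]
S = H·P̄·Hᵀ + R = [247 198; 198 229]
K = P̄·Hᵀ·S⁻¹ = [-2232/17359 -3528/17359; 3249/17359 -3264/17359]
x' − x̄ = [-33624/17359, -9852/17359] = K·y
y = (KᵀK)⁻¹·Kᵀ·(x' − x̄) = [4, 7]
z = y + H·x̄ = [4, 7] + [-6, -6] = [-2, 1]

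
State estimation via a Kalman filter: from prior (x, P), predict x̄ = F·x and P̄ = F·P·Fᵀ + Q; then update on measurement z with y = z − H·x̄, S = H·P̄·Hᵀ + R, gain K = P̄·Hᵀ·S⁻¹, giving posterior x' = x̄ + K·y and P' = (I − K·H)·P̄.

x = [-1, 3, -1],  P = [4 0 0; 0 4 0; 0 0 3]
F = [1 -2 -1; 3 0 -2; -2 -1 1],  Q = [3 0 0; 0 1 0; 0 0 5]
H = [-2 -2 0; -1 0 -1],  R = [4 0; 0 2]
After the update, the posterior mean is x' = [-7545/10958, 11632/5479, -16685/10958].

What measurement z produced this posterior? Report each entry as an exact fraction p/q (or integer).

x̄ = F·x = [-6, -1, -2]
P̄ = F·P·Fᵀ + Q = [26 18 -3; 18 49 -30; -3 -30 28]
S = H·P̄·Hᵀ + R = [448 22; 22 50]
K = P̄·Hᵀ·S⁻¹ = [-1947/10958 -2092/5479; -1741/5479 2081/5479; 1925/10958 -3163/5479]
x' − x̄ = [58203/10958, 17111/5479, 5231/10958] = K·y
y = (KᵀK)⁻¹·Kᵀ·(x' − x̄) = [-17, -6]
z = y + H·x̄ = [-17, -6] + [14, 8] = [-3, 2]

z = [-3, 2]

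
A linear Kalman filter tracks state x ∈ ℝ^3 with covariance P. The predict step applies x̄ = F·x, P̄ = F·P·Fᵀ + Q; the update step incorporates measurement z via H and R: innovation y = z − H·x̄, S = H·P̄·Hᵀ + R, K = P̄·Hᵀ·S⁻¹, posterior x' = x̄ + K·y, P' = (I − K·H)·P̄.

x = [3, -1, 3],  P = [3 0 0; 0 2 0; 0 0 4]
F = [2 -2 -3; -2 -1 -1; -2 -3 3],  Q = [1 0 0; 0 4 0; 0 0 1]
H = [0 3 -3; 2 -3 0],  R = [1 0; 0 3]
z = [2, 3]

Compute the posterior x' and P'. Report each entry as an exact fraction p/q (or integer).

x̄ = F·x = [-1, -8, 6]
P̄ = F·P·Fᵀ + Q = [57 4 -36; 4 22 6; -36 6 67]
y = z − H·x̄ = [44, -19]
S = H·P̄·Hᵀ + R = [694 96; 96 381]
K = P̄·Hᵀ·S⁻¹ = [5988/42533 9878/42533; 3976/42533 -22430/127599; -20361/85066 -7482/42533]
x' = x̄ + K·y = [33257/42533, -69790/127599, -50586/42533]
P' = (I − K·H)·P̄ = [698265/42533 455632/42533 453636/42533; 455632/42533 933694/127599 309906/42533; 453636/42533 309906/42533 626599/85066]

x' = [33257/42533, -69790/127599, -50586/42533]
P' = [698265/42533 455632/42533 453636/42533; 455632/42533 933694/127599 309906/42533; 453636/42533 309906/42533 626599/85066]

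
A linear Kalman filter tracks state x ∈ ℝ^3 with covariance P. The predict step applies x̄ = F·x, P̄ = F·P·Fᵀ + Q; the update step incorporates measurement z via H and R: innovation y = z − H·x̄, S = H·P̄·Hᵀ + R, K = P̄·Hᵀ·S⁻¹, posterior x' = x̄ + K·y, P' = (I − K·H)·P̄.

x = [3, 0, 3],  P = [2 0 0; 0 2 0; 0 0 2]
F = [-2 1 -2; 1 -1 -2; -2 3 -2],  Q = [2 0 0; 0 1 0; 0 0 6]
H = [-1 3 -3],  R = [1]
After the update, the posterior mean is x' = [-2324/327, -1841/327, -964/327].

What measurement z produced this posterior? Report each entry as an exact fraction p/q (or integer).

z = [-1]

x̄ = F·x = [-12, -3, -12]
P̄ = F·P·Fᵀ + Q = [20 2 22; 2 13 -2; 22 -2 40]
S = H·P̄·Hᵀ + R = [654]
K = P̄·Hᵀ·S⁻¹ = [-40/327; 43/654; -74/327]
x' − x̄ = [1600/327, -860/327, 2960/327] = K·y
y = (KᵀK)⁻¹·Kᵀ·(x' − x̄) = [-40]
z = y + H·x̄ = [-40] + [39] = [-1]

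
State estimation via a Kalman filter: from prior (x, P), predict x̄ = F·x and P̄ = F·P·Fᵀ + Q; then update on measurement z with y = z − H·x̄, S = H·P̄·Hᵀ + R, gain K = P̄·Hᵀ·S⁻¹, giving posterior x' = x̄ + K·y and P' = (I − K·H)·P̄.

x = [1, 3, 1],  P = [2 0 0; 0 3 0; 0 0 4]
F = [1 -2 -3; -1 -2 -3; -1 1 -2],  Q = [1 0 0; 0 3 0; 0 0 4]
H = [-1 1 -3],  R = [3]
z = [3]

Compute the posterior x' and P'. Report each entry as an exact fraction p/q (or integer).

x̄ = F·x = [-8, -10, 0]
P̄ = F·P·Fᵀ + Q = [51 46 16; 46 53 20; 16 20 25]
y = z − H·x̄ = [5]
S = H·P̄·Hᵀ + R = [216]
K = P̄·Hᵀ·S⁻¹ = [-53/216; -53/216; -71/216]
x' = x̄ + K·y = [-1993/216, -2425/216, -355/216]
P' = (I − K·H)·P̄ = [8207/216 7127/216 -307/216; 7127/216 8639/216 557/216; -307/216 557/216 359/216]

x' = [-1993/216, -2425/216, -355/216]
P' = [8207/216 7127/216 -307/216; 7127/216 8639/216 557/216; -307/216 557/216 359/216]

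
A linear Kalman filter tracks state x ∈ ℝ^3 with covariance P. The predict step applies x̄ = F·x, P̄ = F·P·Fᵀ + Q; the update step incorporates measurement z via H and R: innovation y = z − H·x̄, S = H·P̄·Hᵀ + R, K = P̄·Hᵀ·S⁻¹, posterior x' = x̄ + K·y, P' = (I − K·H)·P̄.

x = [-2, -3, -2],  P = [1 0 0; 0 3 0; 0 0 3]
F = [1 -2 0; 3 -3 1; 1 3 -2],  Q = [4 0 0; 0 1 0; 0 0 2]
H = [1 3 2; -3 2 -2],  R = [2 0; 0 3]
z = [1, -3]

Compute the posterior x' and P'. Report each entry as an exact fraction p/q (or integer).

x̄ = F·x = [4, 1, -7]
P̄ = F·P·Fᵀ + Q = [17 21 -17; 21 40 -30; -17 -30 42]
y = z − H·x̄ = [8, -7]
S = H·P̄·Hᵀ + R = [245 70; 70 268]
K = P̄·Hᵀ·S⁻¹ = [5289/30380 83/1736; 8159/30380 377/1736; 173/30380 -605/1736]
x' = x̄ + K·y = [307329/60760, 98939/60760, -274327/60760]
P' = (I − K·H)·P̄ = [473707/60760 195457/60760 -519461/60760; 195457/60760 92627/60760 -220351/60760; -519461/60760 -220351/60760 590603/60760]

x' = [307329/60760, 98939/60760, -274327/60760]
P' = [473707/60760 195457/60760 -519461/60760; 195457/60760 92627/60760 -220351/60760; -519461/60760 -220351/60760 590603/60760]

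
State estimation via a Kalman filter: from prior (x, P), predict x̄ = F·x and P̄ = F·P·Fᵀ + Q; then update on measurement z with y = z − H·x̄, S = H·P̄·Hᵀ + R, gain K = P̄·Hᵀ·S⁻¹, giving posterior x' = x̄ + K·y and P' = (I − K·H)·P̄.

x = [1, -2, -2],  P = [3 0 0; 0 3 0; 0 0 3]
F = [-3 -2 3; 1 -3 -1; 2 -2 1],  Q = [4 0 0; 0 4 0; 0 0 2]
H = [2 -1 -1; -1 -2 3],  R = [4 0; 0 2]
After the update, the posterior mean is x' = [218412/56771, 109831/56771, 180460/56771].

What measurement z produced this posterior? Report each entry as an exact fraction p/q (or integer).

z = [3, 2]

x̄ = F·x = [-5, 9, 4]
P̄ = F·P·Fᵀ + Q = [70 0 3; 0 37 21; 3 21 29]
S = H·P̄·Hᵀ + R = [380 -153; -153 211]
K = P̄·Hᵀ·S⁻¹ = [19574/56771 -2219/56771; -13921/56771 -13054/56771; -2858/56771 9228/56771]
x' − x̄ = [502267/56771, -401108/56771, -46624/56771] = K·y
y = (KᵀK)⁻¹·Kᵀ·(x' − x̄) = [26, 3]
z = y + H·x̄ = [26, 3] + [-23, -1] = [3, 2]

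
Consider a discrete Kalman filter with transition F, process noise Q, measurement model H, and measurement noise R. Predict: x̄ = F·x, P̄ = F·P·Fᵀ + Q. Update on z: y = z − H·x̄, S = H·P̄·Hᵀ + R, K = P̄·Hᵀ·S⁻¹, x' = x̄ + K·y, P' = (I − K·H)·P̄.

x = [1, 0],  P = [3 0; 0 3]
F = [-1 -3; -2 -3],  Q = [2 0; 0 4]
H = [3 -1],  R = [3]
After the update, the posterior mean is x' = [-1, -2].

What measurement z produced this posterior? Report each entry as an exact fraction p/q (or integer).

x̄ = F·x = [-1, -2]
P̄ = F·P·Fᵀ + Q = [32 33; 33 43]
S = H·P̄·Hᵀ + R = [136]
K = P̄·Hᵀ·S⁻¹ = [63/136; 7/17]
x' − x̄ = [0, 0] = K·y
y = (KᵀK)⁻¹·Kᵀ·(x' − x̄) = [0]
z = y + H·x̄ = [0] + [-1] = [-1]

z = [-1]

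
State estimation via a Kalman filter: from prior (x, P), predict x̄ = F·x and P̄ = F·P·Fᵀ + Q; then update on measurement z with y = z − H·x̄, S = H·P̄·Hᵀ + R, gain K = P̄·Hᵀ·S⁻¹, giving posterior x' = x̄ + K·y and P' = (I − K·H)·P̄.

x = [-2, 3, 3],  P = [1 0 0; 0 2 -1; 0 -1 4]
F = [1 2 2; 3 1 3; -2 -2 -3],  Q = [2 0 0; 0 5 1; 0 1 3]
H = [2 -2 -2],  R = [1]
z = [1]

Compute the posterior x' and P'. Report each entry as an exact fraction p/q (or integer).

x' = [210/137, 68/137, 59/137]
P' = [1003/137 2111/137 -1128/137; 2111/137 5626/137 -3528/137; -1128/137 -3528/137 2427/137]

x̄ = F·x = [10, 6, -11]
P̄ = F·P·Fᵀ + Q = [19 23 -24; 23 46 -36; -24 -36 39]
y = z − H·x̄ = [-29]
S = H·P̄·Hᵀ + R = [137]
K = P̄·Hᵀ·S⁻¹ = [40/137; 26/137; -54/137]
x' = x̄ + K·y = [210/137, 68/137, 59/137]
P' = (I − K·H)·P̄ = [1003/137 2111/137 -1128/137; 2111/137 5626/137 -3528/137; -1128/137 -3528/137 2427/137]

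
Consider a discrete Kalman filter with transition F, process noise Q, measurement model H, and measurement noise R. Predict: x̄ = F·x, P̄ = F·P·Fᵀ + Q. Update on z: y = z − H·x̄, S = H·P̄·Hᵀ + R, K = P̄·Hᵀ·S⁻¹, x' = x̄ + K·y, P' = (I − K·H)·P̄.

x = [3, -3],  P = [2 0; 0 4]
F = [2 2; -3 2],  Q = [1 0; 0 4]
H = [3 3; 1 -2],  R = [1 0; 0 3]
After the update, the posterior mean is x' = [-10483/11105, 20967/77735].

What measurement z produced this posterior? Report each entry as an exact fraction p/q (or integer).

z = [-2, -2]

x̄ = F·x = [0, -15]
P̄ = F·P·Fᵀ + Q = [25 4; 4 38]
S = H·P̄·Hᵀ + R = [640 -165; -165 164]
K = P̄·Hᵀ·S⁻¹ = [2439/11105 721/2221; 8784/77735 -5058/15547]
x' − x̄ = [-10483/11105, 1186992/77735] = K·y
y = (KᵀK)⁻¹·Kᵀ·(x' − x̄) = [43, -32]
z = y + H·x̄ = [43, -32] + [-45, 30] = [-2, -2]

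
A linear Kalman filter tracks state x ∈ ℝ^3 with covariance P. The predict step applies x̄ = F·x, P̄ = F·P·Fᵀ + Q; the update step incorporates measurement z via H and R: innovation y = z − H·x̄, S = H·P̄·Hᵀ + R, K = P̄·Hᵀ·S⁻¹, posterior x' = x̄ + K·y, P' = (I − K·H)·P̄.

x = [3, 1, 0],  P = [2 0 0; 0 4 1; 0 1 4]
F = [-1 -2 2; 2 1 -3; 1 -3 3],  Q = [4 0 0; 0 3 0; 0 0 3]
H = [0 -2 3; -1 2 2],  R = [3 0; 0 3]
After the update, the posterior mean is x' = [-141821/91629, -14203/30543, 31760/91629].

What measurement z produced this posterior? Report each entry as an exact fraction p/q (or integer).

z = [2, 1]

x̄ = F·x = [-5, 7, 0]
P̄ = F·P·Fᵀ + Q = [30 -28 34; -28 45 -32; 34 -32 59]
S = H·P̄·Hᵀ + R = [1098 -48; -48 169]
K = P̄·Hᵀ·S⁻¹ = [12919/91629 -2030/30543; -4807/30543 2798/10181; 41689/183258 5588/30543]
x' − x̄ = [316324/91629, -228004/30543, 31760/91629] = K·y
y = (KᵀK)⁻¹·Kᵀ·(x' − x̄) = [16, -18]
z = y + H·x̄ = [16, -18] + [-14, 19] = [2, 1]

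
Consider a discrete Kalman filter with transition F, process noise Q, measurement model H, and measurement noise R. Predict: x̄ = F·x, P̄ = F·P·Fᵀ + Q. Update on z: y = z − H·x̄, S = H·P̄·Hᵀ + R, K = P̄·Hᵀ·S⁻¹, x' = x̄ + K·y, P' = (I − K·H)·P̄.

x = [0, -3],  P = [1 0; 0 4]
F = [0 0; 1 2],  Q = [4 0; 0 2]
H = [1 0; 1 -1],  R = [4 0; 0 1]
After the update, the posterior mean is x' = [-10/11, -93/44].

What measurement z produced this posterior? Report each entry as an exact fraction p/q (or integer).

z = [-1, 1]

x̄ = F·x = [0, -6]
P̄ = F·P·Fᵀ + Q = [4 0; 0 19]
S = H·P̄·Hᵀ + R = [8 4; 4 24]
K = P̄·Hᵀ·S⁻¹ = [5/11 1/11; 19/44 -19/22]
x' − x̄ = [-10/11, 171/44] = K·y
y = (KᵀK)⁻¹·Kᵀ·(x' − x̄) = [-1, -5]
z = y + H·x̄ = [-1, -5] + [0, 6] = [-1, 1]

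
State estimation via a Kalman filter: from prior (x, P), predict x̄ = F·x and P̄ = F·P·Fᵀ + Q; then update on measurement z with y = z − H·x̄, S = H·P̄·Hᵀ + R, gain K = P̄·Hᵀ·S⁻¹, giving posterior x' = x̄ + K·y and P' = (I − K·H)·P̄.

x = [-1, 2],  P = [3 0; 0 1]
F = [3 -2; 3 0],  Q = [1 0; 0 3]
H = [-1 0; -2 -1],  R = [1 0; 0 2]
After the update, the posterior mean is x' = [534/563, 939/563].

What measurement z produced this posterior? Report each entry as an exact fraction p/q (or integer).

x̄ = F·x = [-7, -3]
P̄ = F·P·Fᵀ + Q = [32 27; 27 30]
S = H·P̄·Hᵀ + R = [33 91; 91 268]
K = P̄·Hᵀ·S⁻¹ = [-295/563 -91/563; 408/563 -315/563]
x' − x̄ = [4475/563, 2628/563] = K·y
y = (KᵀK)⁻¹·Kᵀ·(x' − x̄) = [-9, -20]
z = y + H·x̄ = [-9, -20] + [7, 17] = [-2, -3]

z = [-2, -3]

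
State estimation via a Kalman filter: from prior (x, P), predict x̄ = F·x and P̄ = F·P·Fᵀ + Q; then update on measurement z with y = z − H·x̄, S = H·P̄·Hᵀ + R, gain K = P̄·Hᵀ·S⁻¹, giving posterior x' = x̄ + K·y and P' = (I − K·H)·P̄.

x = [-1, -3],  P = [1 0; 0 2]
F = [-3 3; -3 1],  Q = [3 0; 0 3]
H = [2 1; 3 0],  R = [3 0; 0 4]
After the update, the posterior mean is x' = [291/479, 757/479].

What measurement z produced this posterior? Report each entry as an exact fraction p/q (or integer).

z = [2, 3]

x̄ = F·x = [-6, 0]
P̄ = F·P·Fᵀ + Q = [30 15; 15 14]
S = H·P̄·Hᵀ + R = [197 225; 225 274]
K = P̄·Hᵀ·S⁻¹ = [300/3353 855/3353; 1931/3353 -1035/3353]
x' − x̄ = [3165/479, 757/479] = K·y
y = (KᵀK)⁻¹·Kᵀ·(x' − x̄) = [14, 21]
z = y + H·x̄ = [14, 21] + [-12, -18] = [2, 3]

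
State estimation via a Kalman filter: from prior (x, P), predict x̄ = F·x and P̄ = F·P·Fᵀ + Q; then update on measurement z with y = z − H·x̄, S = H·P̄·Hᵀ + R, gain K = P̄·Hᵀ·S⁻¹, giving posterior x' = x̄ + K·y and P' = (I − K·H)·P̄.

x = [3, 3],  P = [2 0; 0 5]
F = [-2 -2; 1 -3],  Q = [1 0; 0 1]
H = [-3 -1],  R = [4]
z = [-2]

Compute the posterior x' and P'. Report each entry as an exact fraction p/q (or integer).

x' = [-656/469, 390/67]
P' = [832/469 -292/67; -292/67 948/67]

x̄ = F·x = [-12, -6]
P̄ = F·P·Fᵀ + Q = [29 26; 26 48]
y = z − H·x̄ = [-44]
S = H·P̄·Hᵀ + R = [469]
K = P̄·Hᵀ·S⁻¹ = [-113/469; -18/67]
x' = x̄ + K·y = [-656/469, 390/67]
P' = (I − K·H)·P̄ = [832/469 -292/67; -292/67 948/67]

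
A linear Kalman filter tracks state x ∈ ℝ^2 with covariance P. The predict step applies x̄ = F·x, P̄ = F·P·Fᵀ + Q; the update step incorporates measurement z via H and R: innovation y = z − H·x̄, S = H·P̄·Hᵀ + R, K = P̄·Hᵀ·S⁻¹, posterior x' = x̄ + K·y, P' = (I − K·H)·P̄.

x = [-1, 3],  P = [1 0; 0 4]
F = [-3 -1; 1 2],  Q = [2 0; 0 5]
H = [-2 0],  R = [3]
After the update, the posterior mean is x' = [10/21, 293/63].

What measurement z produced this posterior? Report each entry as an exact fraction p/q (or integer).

z = [-1]

x̄ = F·x = [0, 5]
P̄ = F·P·Fᵀ + Q = [15 -11; -11 22]
S = H·P̄·Hᵀ + R = [63]
K = P̄·Hᵀ·S⁻¹ = [-10/21; 22/63]
x' − x̄ = [10/21, -22/63] = K·y
y = (KᵀK)⁻¹·Kᵀ·(x' − x̄) = [-1]
z = y + H·x̄ = [-1] + [0] = [-1]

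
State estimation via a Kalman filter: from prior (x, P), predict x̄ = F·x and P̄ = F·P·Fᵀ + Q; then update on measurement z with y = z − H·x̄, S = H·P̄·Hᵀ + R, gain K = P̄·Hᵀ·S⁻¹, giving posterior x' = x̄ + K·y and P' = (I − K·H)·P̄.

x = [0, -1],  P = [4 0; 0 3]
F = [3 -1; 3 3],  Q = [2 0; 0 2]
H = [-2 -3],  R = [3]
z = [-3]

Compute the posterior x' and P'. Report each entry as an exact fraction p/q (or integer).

x̄ = F·x = [1, -3]
P̄ = F·P·Fᵀ + Q = [41 27; 27 65]
y = z − H·x̄ = [-10]
S = H·P̄·Hᵀ + R = [1076]
K = P̄·Hᵀ·S⁻¹ = [-163/1076; -249/1076]
x' = x̄ + K·y = [1353/538, -369/538]
P' = (I − K·H)·P̄ = [17547/1076 -11535/1076; -11535/1076 7939/1076]

x' = [1353/538, -369/538]
P' = [17547/1076 -11535/1076; -11535/1076 7939/1076]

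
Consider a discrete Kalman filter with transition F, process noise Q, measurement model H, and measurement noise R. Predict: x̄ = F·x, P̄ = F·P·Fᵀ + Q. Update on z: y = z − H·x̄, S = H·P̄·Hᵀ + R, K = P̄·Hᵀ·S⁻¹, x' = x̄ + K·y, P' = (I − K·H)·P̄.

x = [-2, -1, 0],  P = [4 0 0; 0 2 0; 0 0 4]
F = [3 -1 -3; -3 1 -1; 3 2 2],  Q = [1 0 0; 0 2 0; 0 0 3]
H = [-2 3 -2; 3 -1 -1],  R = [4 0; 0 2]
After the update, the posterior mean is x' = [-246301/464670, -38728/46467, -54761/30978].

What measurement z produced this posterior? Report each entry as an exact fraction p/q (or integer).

z = [2, 1]

x̄ = F·x = [-5, 5, -8]
P̄ = F·P·Fᵀ + Q = [75 -26 8; -26 44 -40; 8 -40 63]
S = H·P̄·Hᵀ + R = [1808 -734; -734 812]
K = P̄·Hᵀ·S⁻¹ = [-9883/464670 65062/232335; 7709/46467 2276/46467; -7067/30978 -3175/15489]
x' − x̄ = [2077049/464670, -271063/46467, 193063/30978] = K·y
y = (KᵀK)⁻¹·Kᵀ·(x' − x̄) = [-39, 13]
z = y + H·x̄ = [-39, 13] + [41, -12] = [2, 1]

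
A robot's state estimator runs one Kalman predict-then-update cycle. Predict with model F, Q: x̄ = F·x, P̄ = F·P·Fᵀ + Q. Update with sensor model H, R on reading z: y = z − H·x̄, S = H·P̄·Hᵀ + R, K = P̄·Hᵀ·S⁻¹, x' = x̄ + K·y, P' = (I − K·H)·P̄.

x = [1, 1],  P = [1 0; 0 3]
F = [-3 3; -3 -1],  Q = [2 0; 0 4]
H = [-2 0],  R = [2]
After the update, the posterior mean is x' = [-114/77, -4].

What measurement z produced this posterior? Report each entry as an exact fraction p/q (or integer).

x̄ = F·x = [0, -4]
P̄ = F·P·Fᵀ + Q = [38 0; 0 16]
S = H·P̄·Hᵀ + R = [154]
K = P̄·Hᵀ·S⁻¹ = [-38/77; 0]
x' − x̄ = [-114/77, 0] = K·y
y = (KᵀK)⁻¹·Kᵀ·(x' − x̄) = [3]
z = y + H·x̄ = [3] + [0] = [3]

z = [3]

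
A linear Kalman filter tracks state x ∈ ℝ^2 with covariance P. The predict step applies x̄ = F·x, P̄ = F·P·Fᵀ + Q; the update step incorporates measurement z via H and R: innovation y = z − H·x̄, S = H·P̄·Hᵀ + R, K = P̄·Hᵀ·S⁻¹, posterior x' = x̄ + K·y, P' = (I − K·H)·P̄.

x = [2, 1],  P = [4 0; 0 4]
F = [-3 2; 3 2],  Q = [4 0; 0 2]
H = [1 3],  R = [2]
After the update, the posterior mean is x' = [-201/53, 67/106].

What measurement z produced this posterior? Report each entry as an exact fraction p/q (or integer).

x̄ = F·x = [-4, 8]
P̄ = F·P·Fᵀ + Q = [56 -20; -20 54]
S = H·P̄·Hᵀ + R = [424]
K = P̄·Hᵀ·S⁻¹ = [-1/106; 71/212]
x' − x̄ = [11/53, -781/106] = K·y
y = (KᵀK)⁻¹·Kᵀ·(x' − x̄) = [-22]
z = y + H·x̄ = [-22] + [20] = [-2]

z = [-2]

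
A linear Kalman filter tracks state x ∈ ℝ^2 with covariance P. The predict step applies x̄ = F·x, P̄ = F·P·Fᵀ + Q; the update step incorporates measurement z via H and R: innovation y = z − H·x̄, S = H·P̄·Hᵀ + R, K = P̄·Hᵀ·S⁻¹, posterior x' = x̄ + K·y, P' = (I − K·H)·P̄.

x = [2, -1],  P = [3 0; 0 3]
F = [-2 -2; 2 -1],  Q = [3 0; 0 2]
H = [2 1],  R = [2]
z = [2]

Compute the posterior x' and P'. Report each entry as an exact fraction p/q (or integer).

x̄ = F·x = [-2, 5]
P̄ = F·P·Fᵀ + Q = [27 -6; -6 17]
y = z − H·x̄ = [1]
S = H·P̄·Hᵀ + R = [103]
K = P̄·Hᵀ·S⁻¹ = [48/103; 5/103]
x' = x̄ + K·y = [-158/103, 520/103]
P' = (I − K·H)·P̄ = [477/103 -858/103; -858/103 1726/103]

x' = [-158/103, 520/103]
P' = [477/103 -858/103; -858/103 1726/103]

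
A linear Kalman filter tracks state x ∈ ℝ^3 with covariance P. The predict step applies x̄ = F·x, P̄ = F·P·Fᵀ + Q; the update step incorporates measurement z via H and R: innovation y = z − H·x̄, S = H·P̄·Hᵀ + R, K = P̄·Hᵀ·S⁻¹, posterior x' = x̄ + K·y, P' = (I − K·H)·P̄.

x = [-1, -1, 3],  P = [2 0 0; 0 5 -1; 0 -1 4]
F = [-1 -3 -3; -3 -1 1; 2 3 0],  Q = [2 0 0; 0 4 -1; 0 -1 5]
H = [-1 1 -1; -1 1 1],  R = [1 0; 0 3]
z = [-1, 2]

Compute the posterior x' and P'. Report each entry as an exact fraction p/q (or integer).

x' = [-723/493, -5640/6409, 9242/6409]
P' = [3575/493 3121/493 -440/493; 3121/493 122959/19227 -7783/19227; -440/493 -7783/19227 18874/19227]

x̄ = F·x = [-5, 7, -5]
P̄ = F·P·Fᵀ + Q = [67 9 -40; 9 33 -31; -40 -31 58]
y = z − H·x̄ = [-18, -5]
S = H·P̄·Hᵀ + R = [123 24; 24 161]
K = P̄·Hᵀ·S⁻¹ = [-14/493 -298/493; 9023/19227 -727/6409; -9497/19227 3139/6409]
x' = x̄ + K·y = [-723/493, -5640/6409, 9242/6409]
P' = (I − K·H)·P̄ = [3575/493 3121/493 -440/493; 3121/493 122959/19227 -7783/19227; -440/493 -7783/19227 18874/19227]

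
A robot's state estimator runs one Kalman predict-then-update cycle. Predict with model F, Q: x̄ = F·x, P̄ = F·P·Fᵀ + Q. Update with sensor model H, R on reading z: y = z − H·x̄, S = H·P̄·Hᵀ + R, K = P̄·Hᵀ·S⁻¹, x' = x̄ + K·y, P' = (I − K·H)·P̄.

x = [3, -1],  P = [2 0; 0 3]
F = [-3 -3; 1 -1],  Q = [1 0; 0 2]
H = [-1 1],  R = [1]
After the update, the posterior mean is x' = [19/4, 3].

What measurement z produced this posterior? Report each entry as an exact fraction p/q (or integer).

x̄ = F·x = [-6, 4]
P̄ = F·P·Fᵀ + Q = [46 3; 3 7]
S = H·P̄·Hᵀ + R = [48]
K = P̄·Hᵀ·S⁻¹ = [-43/48; 1/12]
x' − x̄ = [43/4, -1] = K·y
y = (KᵀK)⁻¹·Kᵀ·(x' − x̄) = [-12]
z = y + H·x̄ = [-12] + [10] = [-2]

z = [-2]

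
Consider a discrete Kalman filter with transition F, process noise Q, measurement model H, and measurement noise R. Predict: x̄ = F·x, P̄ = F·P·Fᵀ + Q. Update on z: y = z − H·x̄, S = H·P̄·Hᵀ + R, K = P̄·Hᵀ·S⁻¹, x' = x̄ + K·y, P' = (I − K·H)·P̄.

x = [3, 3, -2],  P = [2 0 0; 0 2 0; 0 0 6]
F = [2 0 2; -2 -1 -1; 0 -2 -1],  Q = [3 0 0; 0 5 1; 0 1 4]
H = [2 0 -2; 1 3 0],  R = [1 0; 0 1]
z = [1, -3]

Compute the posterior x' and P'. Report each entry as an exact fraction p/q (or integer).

x̄ = F·x = [2, -7, -4]
P̄ = F·P·Fᵀ + Q = [35 -20 -12; -20 21 11; -12 11 18]
y = z − H·x̄ = [-11, 16]
S = H·P̄·Hᵀ + R = [309 -92; -92 105]
K = P̄·Hᵀ·S⁻¹ = [7570/23981 923/23981; -2554/23981 7583/23981; -4368/23981 969/23981]
x' = x̄ + K·y = [-20540/23981, -18445/23981, -32372/23981]
P' = (I − K·H)·P̄ = [150830/23981 -49969/23981 147045/23981; -49969/23981 19184/23981 -48692/23981; 147045/23981 -48692/23981 149229/23981]

x' = [-20540/23981, -18445/23981, -32372/23981]
P' = [150830/23981 -49969/23981 147045/23981; -49969/23981 19184/23981 -48692/23981; 147045/23981 -48692/23981 149229/23981]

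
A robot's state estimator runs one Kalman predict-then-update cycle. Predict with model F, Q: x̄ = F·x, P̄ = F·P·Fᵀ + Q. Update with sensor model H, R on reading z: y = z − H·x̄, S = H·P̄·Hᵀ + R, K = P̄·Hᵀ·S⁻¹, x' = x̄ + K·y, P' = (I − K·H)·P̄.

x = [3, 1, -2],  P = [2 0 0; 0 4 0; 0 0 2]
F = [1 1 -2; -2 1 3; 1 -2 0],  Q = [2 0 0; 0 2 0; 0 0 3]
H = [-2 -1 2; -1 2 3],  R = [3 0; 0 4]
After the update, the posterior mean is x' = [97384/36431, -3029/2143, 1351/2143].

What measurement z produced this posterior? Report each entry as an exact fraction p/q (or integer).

x̄ = F·x = [8, -11, 1]
P̄ = F·P·Fᵀ + Q = [16 -12 -6; -12 32 -12; -6 -12 21]
S = H·P̄·Hᵀ + R = [231 166; 166 277]
K = P̄·Hᵀ·S⁻¹ = [764/36431 -8086/36431; -912/2143 856/2143; 636/2143 -33/2143]
x' − x̄ = [-194064/36431, 20544/2143, -792/2143] = K·y
y = (KᵀK)⁻¹·Kᵀ·(x' − x̄) = [0, 24]
z = y + H·x̄ = [0, 24] + [-3, -27] = [-3, -3]

z = [-3, -3]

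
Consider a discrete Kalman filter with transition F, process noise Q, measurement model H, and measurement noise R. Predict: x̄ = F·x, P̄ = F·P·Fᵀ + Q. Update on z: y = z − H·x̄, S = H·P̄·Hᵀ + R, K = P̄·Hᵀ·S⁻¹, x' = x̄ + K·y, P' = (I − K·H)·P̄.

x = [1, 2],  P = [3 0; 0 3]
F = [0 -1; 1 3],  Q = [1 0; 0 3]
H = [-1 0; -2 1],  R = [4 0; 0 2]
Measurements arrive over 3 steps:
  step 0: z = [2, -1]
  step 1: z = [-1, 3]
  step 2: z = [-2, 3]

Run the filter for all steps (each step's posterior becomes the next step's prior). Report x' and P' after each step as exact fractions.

step 0: x' = [2/407, -211/407], P' = [236/407 336/407; 336/407 1182/407]
step 1: x' = [-60209/168479, 342271/168479], P' = [84972/168479 113464/168479; 113464/168479 438058/168479]
step 2: x' = [-23623934/62634975, 45593253/20878325], P' = [31541932/62634975 13986056/20878325; 13986056/20878325 53937694/20878325]

step 0: x̄ = F·x = [-2, 7]
step 0: P̄ = F·P·Fᵀ + Q = [4 -9; -9 33]
step 0: y = z − H·x̄ = [0, -12]
step 0: S = H·P̄·Hᵀ + R = [8 17; 17 87]
step 0: K = P̄·Hᵀ·S⁻¹ = [-59/407 -68/407; -84/407 255/407]
step 0: x' = x̄ + K·y = [2/407, -211/407]
step 0: P' = (I − K·H)·P̄ = [236/407 336/407; 336/407 1182/407]
step 1: x̄ = F·x = [211/407, -631/407]
step 1: P̄ = F·P·Fᵀ + Q = [1589/407 -3882/407; -3882/407 14111/407]
step 1: y = z − H·x̄ = [-196/407, 2274/407]
step 1: S = H·P̄·Hᵀ + R = [3217/407 7060/407; 7060/407 36809/407]
step 1: K = P̄·Hᵀ·S⁻¹ = [-21243/168479 -28240/168479; -28366/168479 105565/168479]
step 1: x' = x̄ + K·y = [-60209/168479, 342271/168479]
step 1: P' = (I − K·H)·P̄ = [84972/168479 113464/168479; 113464/168479 438058/168479]
step 2: x̄ = F·x = [-342271/168479, 966604/168479]
step 2: P̄ = F·P·Fᵀ + Q = [606537/168479 -1427638/168479; -1427638/168479 5213715/168479]
step 2: y = z − H·x̄ = [-679229/168479, -1145709/168479]
step 2: S = H·P̄·Hᵀ + R = [1280453/168479 2640712/168479; 2640712/168479 13687373/168479]
step 2: K = P̄·Hᵀ·S⁻¹ = [-7885483/62634975 -10562848/62634975; -3496514/20878325 12982791/20878325]
step 2: x' = x̄ + K·y = [-23623934/62634975, 45593253/20878325]
step 2: P' = (I − K·H)·P̄ = [31541932/62634975 13986056/20878325; 13986056/20878325 53937694/20878325]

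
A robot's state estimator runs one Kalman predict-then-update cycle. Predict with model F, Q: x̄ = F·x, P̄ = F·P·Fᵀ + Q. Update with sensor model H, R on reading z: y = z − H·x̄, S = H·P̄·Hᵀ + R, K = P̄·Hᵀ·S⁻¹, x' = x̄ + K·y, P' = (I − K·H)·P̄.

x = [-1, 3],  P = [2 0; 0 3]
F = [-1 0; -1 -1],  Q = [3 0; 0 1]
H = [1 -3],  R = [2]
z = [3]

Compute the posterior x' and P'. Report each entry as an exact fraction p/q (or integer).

x̄ = F·x = [1, -2]
P̄ = F·P·Fᵀ + Q = [5 2; 2 6]
y = z − H·x̄ = [-4]
S = H·P̄·Hᵀ + R = [49]
K = P̄·Hᵀ·S⁻¹ = [-1/49; -16/49]
x' = x̄ + K·y = [53/49, -34/49]
P' = (I − K·H)·P̄ = [244/49 82/49; 82/49 38/49]

x' = [53/49, -34/49]
P' = [244/49 82/49; 82/49 38/49]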